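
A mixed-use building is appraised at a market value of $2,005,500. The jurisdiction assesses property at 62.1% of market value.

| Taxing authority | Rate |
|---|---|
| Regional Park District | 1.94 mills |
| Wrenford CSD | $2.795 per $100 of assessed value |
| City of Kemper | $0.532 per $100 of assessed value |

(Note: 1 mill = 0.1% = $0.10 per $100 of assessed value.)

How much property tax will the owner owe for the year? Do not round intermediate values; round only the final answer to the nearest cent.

Assessed value = $2,005,500 × 0.621 = $1,245,415.5
Regional Park District: $1,245,415.5 × 0.00194 = $2,416.10607
Wrenford CSD: $1,245,415.5 × 0.02795 = $34,809.363225
City of Kemper: $1,245,415.5 × 0.00532 = $6,625.61046
Total = $43,851.079755

$43,851.08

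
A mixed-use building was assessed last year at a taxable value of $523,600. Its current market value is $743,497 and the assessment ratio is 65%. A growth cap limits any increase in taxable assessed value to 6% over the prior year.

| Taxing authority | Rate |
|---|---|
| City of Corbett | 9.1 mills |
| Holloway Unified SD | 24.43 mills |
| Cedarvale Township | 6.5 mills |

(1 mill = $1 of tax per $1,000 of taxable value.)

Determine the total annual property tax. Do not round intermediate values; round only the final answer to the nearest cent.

$19,345.42

Uncapped assessed value = $743,497 × 0.65 = $483,273.05
Cap limit = $523,600 × 1.06 = $555,016
Taxable assessed value = min($483,273.05, $555,016) = $483,273.05 (cap does not bind)
City of Corbett: $483,273.05 × 0.0091 = $4,397.784755
Holloway Unified SD: $483,273.05 × 0.02443 = $11,806.3606115
Cedarvale Township: $483,273.05 × 0.0065 = $3,141.274825
Total = $19,345.4201915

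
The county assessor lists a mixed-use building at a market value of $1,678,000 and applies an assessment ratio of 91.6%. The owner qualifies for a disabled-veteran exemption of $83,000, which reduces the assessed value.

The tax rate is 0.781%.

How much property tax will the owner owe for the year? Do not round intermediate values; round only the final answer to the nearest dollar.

$11,356

Assessed value = $1,678,000 × 0.916 = $1,537,048
Taxable value = $1,537,048 − $83,000 = $1,454,048
Tax = $1,454,048 × 0.00781 = $11,356.11488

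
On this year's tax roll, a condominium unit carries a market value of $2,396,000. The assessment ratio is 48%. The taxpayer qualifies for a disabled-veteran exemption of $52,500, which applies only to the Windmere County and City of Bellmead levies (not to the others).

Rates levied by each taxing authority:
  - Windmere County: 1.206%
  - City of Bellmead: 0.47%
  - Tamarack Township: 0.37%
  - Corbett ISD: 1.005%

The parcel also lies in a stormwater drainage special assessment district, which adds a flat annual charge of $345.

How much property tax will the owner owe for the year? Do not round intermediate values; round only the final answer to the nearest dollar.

$34,554

Assessed value = $2,396,000 × 0.48 = $1,150,080
Windmere County: ($1,150,080 − $52,500) × 0.01206 = $1,097,580 × 0.01206 = $13,236.8148
City of Bellmead: ($1,150,080 − $52,500) × 0.0047 = $1,097,580 × 0.0047 = $5,158.626
Tamarack Township: $1,150,080 × 0.0037 = $4,255.296
Corbett ISD: $1,150,080 × 0.01005 = $11,558.304
Levies subtotal = $34,209.0408
Total = $34,209.0408 + $345 = $34,554.0408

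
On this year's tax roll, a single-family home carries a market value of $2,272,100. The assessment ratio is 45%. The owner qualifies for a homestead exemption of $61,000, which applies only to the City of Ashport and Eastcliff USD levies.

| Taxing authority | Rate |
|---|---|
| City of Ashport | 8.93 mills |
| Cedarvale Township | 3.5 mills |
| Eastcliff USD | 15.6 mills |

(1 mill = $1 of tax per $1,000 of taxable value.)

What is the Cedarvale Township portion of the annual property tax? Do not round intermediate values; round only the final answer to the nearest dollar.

Assessed value = $2,272,100 × 0.45 = $1,022,445
Cedarvale Township taxable value = $1,022,445 (exemption does not apply)
Cedarvale Township levy = $1,022,445 × 0.0035 = $3,578.5575

$3,579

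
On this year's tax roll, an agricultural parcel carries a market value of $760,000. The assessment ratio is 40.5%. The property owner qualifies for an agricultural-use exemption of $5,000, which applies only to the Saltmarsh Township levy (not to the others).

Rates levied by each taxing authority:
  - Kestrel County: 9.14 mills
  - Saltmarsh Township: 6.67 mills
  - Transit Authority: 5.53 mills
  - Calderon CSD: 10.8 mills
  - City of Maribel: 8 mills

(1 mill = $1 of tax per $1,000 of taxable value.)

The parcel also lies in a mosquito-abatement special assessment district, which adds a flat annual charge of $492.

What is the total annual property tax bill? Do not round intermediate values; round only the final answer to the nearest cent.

Assessed value = $760,000 × 0.405 = $307,800
Kestrel County: $307,800 × 0.00914 = $2,813.292
Saltmarsh Township: ($307,800 − $5,000) × 0.00667 = $302,800 × 0.00667 = $2,019.676
Transit Authority: $307,800 × 0.00553 = $1,702.134
Calderon CSD: $307,800 × 0.0108 = $3,324.24
City of Maribel: $307,800 × 0.008 = $2,462.4
Levies subtotal = $12,321.742
Total = $12,321.742 + $492 = $12,813.742

$12,813.74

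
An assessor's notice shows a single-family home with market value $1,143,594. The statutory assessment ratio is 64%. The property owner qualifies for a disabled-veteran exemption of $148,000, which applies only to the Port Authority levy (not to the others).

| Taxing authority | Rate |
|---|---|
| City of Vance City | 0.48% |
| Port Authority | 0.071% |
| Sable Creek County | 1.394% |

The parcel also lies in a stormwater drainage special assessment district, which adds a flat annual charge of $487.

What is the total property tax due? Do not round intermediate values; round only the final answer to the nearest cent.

$14,617.38

Assessed value = $1,143,594 × 0.64 = $731,900.16
City of Vance City: $731,900.16 × 0.0048 = $3,513.120768
Port Authority: ($731,900.16 − $148,000) × 0.00071 = $583,900.16 × 0.00071 = $414.5691136
Sable Creek County: $731,900.16 × 0.01394 = $10,202.6882304
Levies subtotal = $14,130.378112
Total = $14,130.378112 + $487 = $14,617.378112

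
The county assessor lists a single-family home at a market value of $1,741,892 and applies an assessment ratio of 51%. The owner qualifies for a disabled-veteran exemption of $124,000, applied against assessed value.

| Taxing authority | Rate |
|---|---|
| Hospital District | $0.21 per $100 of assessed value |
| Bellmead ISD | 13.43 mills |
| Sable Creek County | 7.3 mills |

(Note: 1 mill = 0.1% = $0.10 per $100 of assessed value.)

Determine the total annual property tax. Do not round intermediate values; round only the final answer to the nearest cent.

Assessed value = $1,741,892 × 0.51 = $888,364.92
Taxable value = $888,364.92 − $124,000 = $764,364.92
Hospital District: $764,364.92 × 0.0021 = $1,605.166332
Bellmead ISD: $764,364.92 × 0.01343 = $10,265.4208756
Sable Creek County: $764,364.92 × 0.0073 = $5,579.863916
Total = $17,450.4511236

$17,450.45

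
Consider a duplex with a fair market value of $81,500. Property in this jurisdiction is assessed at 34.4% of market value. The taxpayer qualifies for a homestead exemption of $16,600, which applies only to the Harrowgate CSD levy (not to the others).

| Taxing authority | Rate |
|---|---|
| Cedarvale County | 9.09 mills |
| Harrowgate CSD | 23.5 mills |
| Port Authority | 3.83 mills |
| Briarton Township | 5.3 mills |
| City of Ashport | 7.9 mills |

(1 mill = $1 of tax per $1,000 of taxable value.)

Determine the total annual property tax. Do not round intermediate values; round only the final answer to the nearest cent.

$1,001.05

Assessed value = $81,500 × 0.344 = $28,036
Cedarvale County: $28,036 × 0.00909 = $254.84724
Harrowgate CSD: ($28,036 − $16,600) × 0.0235 = $11,436 × 0.0235 = $268.746
Port Authority: $28,036 × 0.00383 = $107.37788
Briarton Township: $28,036 × 0.0053 = $148.5908
City of Ashport: $28,036 × 0.0079 = $221.4844
Total = $1,001.04632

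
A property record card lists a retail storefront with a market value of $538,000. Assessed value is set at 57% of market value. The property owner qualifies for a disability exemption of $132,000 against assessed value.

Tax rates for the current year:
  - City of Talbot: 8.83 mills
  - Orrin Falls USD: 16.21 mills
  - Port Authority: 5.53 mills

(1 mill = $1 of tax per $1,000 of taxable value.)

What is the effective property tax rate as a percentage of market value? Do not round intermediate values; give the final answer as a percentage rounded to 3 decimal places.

Assessed value = $538,000 × 0.57 = $306,660
Taxable value = $306,660 − $132,000 = $174,660
City of Talbot: $174,660 × 0.00883 = $1,542.2478
Orrin Falls USD: $174,660 × 0.01621 = $2,831.2386
Port Authority: $174,660 × 0.00553 = $965.8698
Total tax = $5,339.3562
Effective rate = $5,339.3562 ÷ $538,000 = 0.992% of market value

0.992%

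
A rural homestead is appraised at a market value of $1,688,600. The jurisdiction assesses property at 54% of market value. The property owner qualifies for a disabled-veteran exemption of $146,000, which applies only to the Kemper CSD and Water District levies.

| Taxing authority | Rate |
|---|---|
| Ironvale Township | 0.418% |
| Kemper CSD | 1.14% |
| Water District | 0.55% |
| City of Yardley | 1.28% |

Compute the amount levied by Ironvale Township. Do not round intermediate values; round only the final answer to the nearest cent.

Assessed value = $1,688,600 × 0.54 = $911,844
Ironvale Township taxable value = $911,844 (exemption does not apply)
Ironvale Township levy = $911,844 × 0.00418 = $3,811.50792

$3,811.51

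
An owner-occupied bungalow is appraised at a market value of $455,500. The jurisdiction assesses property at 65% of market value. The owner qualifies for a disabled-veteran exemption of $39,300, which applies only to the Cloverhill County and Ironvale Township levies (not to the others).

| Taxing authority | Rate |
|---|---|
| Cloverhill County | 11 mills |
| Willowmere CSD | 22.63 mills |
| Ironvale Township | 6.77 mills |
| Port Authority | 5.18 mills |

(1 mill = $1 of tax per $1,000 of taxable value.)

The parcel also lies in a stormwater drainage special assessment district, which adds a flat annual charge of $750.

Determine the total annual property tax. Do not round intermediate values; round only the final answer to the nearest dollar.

$13,547

Assessed value = $455,500 × 0.65 = $296,075
Cloverhill County: ($296,075 − $39,300) × 0.011 = $256,775 × 0.011 = $2,824.525
Willowmere CSD: $296,075 × 0.02263 = $6,700.17725
Ironvale Township: ($296,075 − $39,300) × 0.00677 = $256,775 × 0.00677 = $1,738.36675
Port Authority: $296,075 × 0.00518 = $1,533.6685
Levies subtotal = $12,796.7375
Total = $12,796.7375 + $750 = $13,546.7375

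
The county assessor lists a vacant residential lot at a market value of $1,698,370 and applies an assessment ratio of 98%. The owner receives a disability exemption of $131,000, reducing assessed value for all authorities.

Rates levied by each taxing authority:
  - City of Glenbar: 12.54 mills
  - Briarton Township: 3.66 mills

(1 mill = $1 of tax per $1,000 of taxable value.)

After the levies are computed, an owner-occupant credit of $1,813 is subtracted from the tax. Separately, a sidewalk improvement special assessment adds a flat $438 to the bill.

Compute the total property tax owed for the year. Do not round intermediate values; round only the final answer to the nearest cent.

$23,466.12

Assessed value = $1,698,370 × 0.98 = $1,664,402.6
Taxable value = $1,664,402.6 − $131,000 = $1,533,402.6
City of Glenbar: $1,533,402.6 × 0.01254 = $19,228.868604
Briarton Township: $1,533,402.6 × 0.00366 = $5,612.253516
Levies subtotal = $24,841.12212
After credit = $24,841.12212 − $1,813 = $23,028.12212
Total = $23,028.12212 + $438 = $23,466.12212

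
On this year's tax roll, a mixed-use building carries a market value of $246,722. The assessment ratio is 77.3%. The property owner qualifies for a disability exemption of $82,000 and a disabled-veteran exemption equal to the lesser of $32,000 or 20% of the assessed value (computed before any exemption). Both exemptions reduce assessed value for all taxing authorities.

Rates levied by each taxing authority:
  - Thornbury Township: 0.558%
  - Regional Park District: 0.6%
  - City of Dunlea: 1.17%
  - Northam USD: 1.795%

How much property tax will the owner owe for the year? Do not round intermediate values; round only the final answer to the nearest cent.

$3,163.01

Assessed value = $246,722 × 0.773 = $190,716.106
Disabled-veteran exemption = min($32,000, 20% × $190,716.106) = min($32,000, $38,143.2212) = $32,000 (dollar cap binds)
Taxable value = $190,716.106 − $82,000 − $32,000 = $76,716.106
Thornbury Township: $76,716.106 × 0.00558 = $428.07587148
Regional Park District: $76,716.106 × 0.006 = $460.296636
City of Dunlea: $76,716.106 × 0.0117 = $897.5784402
Northam USD: $76,716.106 × 0.01795 = $1,377.0541027
Total = $3,163.00505038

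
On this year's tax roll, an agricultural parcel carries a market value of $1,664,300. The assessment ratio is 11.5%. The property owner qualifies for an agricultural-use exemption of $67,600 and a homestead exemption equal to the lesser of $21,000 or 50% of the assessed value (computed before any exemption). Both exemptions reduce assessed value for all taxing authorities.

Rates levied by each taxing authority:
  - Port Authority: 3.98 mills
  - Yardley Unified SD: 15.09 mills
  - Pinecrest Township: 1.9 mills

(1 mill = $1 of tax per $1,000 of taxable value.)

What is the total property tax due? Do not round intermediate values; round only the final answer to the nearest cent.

$2,155.60

Assessed value = $1,664,300 × 0.115 = $191,394.5
Homestead exemption = min($21,000, 50% × $191,394.5) = min($21,000, $95,697.25) = $21,000 (dollar cap binds)
Taxable value = $191,394.5 − $67,600 − $21,000 = $102,794.5
Port Authority: $102,794.5 × 0.00398 = $409.12211
Yardley Unified SD: $102,794.5 × 0.01509 = $1,551.169005
Pinecrest Township: $102,794.5 × 0.0019 = $195.30955
Total = $2,155.600665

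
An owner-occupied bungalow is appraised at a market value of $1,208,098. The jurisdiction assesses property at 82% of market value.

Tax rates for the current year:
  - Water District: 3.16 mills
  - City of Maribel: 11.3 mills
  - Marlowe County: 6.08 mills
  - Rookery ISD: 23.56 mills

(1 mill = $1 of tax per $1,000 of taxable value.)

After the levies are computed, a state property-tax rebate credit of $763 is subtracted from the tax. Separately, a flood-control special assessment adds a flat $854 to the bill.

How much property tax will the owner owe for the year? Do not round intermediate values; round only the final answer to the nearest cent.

Assessed value = $1,208,098 × 0.82 = $990,640.36
Water District: $990,640.36 × 0.00316 = $3,130.4235376
City of Maribel: $990,640.36 × 0.0113 = $11,194.236068
Marlowe County: $990,640.36 × 0.00608 = $6,023.0933888
Rookery ISD: $990,640.36 × 0.02356 = $23,339.4868816
Levies subtotal = $43,687.239876
After credit = $43,687.239876 − $763 = $42,924.239876
Total = $42,924.239876 + $854 = $43,778.239876

$43,778.24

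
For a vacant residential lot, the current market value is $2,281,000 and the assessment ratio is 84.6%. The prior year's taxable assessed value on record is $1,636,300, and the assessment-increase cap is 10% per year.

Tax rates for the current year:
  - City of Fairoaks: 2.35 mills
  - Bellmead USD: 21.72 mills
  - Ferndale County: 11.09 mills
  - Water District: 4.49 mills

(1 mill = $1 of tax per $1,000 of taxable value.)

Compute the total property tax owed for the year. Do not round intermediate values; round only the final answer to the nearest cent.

$71,367.22

Uncapped assessed value = $2,281,000 × 0.846 = $1,929,726
Cap limit = $1,636,300 × 1.1 = $1,799,930
Taxable assessed value = min($1,929,726, $1,799,930) = $1,799,930 (cap binds)
City of Fairoaks: $1,799,930 × 0.00235 = $4,229.8355
Bellmead USD: $1,799,930 × 0.02172 = $39,094.4796
Ferndale County: $1,799,930 × 0.01109 = $19,961.2237
Water District: $1,799,930 × 0.00449 = $8,081.6857
Total = $71,367.2245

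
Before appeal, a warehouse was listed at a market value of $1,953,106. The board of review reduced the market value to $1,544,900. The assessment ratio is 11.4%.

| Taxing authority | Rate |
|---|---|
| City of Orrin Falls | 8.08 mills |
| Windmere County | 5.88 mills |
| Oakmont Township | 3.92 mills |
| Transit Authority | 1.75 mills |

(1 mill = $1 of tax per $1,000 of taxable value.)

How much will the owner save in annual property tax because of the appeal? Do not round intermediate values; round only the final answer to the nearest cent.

$913.49

Old assessed value = $1,953,106 × 0.114 = $222,654.084
New assessed value = $1,544,900 × 0.114 = $176,118.6
Combined rate = 0.00808 + 0.00588 + 0.00392 + 0.00175 = 0.01963
Old tax = $222,654.084 × 0.01963 = $4,370.69966892
New tax = $176,118.6 × 0.01963 = $3,457.208118
Reduction = $4,370.69966892 − $3,457.208118 = $913.49155092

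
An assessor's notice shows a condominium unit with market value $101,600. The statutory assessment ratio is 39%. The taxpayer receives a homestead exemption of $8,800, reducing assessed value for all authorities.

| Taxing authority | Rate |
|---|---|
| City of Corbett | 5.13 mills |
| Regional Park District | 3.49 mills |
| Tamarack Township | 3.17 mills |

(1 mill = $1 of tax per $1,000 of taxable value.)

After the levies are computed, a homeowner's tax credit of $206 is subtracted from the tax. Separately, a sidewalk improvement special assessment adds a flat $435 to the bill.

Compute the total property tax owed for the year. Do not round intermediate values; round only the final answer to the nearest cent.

$592.41

Assessed value = $101,600 × 0.39 = $39,624
Taxable value = $39,624 − $8,800 = $30,824
City of Corbett: $30,824 × 0.00513 = $158.12712
Regional Park District: $30,824 × 0.00349 = $107.57576
Tamarack Township: $30,824 × 0.00317 = $97.71208
Levies subtotal = $363.41496
After credit = $363.41496 − $206 = $157.41496
Total = $157.41496 + $435 = $592.41496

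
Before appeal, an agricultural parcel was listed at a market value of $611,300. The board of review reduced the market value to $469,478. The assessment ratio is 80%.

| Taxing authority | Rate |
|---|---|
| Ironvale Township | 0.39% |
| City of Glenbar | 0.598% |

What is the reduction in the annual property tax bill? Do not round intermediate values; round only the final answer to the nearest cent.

Old assessed value = $611,300 × 0.8 = $489,040
New assessed value = $469,478 × 0.8 = $375,582.4
Combined rate = 0.0039 + 0.00598 = 0.00988
Old tax = $489,040 × 0.00988 = $4,831.7152
New tax = $375,582.4 × 0.00988 = $3,710.754112
Reduction = $4,831.7152 − $3,710.754112 = $1,120.961088

$1,120.96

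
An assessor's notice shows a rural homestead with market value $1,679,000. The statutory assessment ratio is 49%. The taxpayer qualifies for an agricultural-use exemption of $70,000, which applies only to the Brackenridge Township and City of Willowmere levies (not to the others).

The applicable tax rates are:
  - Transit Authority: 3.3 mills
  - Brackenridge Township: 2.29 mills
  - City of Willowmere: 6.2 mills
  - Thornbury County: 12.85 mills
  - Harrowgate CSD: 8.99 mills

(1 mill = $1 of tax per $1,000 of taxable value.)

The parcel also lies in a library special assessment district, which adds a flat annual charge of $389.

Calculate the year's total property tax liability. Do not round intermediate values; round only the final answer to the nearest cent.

Assessed value = $1,679,000 × 0.49 = $822,710
Transit Authority: $822,710 × 0.0033 = $2,714.943
Brackenridge Township: ($822,710 − $70,000) × 0.00229 = $752,710 × 0.00229 = $1,723.7059
City of Willowmere: ($822,710 − $70,000) × 0.0062 = $752,710 × 0.0062 = $4,666.802
Thornbury County: $822,710 × 0.01285 = $10,571.8235
Harrowgate CSD: $822,710 × 0.00899 = $7,396.1629
Levies subtotal = $27,073.4373
Total = $27,073.4373 + $389 = $27,462.4373

$27,462.44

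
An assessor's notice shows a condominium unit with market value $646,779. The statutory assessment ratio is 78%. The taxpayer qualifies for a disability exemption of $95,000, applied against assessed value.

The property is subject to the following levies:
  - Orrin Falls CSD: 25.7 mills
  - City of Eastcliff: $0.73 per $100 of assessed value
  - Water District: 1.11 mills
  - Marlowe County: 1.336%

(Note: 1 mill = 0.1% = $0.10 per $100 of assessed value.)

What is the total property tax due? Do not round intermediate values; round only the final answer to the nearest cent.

$19,438.38

Assessed value = $646,779 × 0.78 = $504,487.62
Taxable value = $504,487.62 − $95,000 = $409,487.62
Orrin Falls CSD: $409,487.62 × 0.0257 = $10,523.831834
City of Eastcliff: $409,487.62 × 0.0073 = $2,989.259626
Water District: $409,487.62 × 0.00111 = $454.5312582
Marlowe County: $409,487.62 × 0.01336 = $5,470.7546032
Total = $19,438.3773214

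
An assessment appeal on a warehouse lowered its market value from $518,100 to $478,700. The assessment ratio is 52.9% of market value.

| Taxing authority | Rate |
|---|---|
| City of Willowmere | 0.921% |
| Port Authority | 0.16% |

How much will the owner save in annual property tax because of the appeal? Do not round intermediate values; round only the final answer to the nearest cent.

$225.31

Old assessed value = $518,100 × 0.529 = $274,074.9
New assessed value = $478,700 × 0.529 = $253,232.3
Combined rate = 0.00921 + 0.0016 = 0.01081
Old tax = $274,074.9 × 0.01081 = $2,962.749669
New tax = $253,232.3 × 0.01081 = $2,737.441163
Reduction = $2,962.749669 − $2,737.441163 = $225.308506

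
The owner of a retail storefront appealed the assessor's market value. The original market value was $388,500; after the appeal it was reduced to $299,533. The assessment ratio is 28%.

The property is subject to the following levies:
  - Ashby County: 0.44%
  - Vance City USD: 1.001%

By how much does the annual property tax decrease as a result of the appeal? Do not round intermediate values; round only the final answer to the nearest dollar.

Old assessed value = $388,500 × 0.28 = $108,780
New assessed value = $299,533 × 0.28 = $83,869.24
Combined rate = 0.0044 + 0.01001 = 0.01441
Old tax = $108,780 × 0.01441 = $1,567.5198
New tax = $83,869.24 × 0.01441 = $1,208.5557484
Reduction = $1,567.5198 − $1,208.5557484 = $358.9640516

$359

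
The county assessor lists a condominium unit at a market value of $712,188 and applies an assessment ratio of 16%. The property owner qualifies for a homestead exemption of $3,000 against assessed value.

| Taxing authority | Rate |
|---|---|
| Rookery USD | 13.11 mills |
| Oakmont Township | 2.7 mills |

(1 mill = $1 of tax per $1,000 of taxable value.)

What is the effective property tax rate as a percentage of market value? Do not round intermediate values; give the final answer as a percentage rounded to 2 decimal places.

0.25%

Assessed value = $712,188 × 0.16 = $113,950.08
Taxable value = $113,950.08 − $3,000 = $110,950.08
Rookery USD: $110,950.08 × 0.01311 = $1,454.5555488
Oakmont Township: $110,950.08 × 0.0027 = $299.565216
Total tax = $1,754.1207648
Effective rate = $1,754.1207648 ÷ $712,188 = 0.25% of market value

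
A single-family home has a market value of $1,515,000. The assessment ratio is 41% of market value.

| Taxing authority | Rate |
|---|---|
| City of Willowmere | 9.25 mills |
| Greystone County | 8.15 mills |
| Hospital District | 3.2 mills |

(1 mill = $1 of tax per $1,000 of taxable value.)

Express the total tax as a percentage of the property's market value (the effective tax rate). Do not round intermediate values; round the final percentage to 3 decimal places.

0.845%

Assessed value = $1,515,000 × 0.41 = $621,150
City of Willowmere: $621,150 × 0.00925 = $5,745.6375
Greystone County: $621,150 × 0.00815 = $5,062.3725
Hospital District: $621,150 × 0.0032 = $1,987.68
Total tax = $12,795.69
Effective rate = $12,795.69 ÷ $1,515,000 = 0.845% of market value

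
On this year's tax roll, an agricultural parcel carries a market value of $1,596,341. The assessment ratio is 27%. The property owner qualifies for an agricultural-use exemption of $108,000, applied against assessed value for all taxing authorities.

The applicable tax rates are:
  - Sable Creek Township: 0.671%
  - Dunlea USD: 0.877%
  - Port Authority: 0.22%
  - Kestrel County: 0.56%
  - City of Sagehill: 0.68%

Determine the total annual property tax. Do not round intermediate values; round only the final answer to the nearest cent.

Assessed value = $1,596,341 × 0.27 = $431,012.07
Taxable value = $431,012.07 − $108,000 = $323,012.07
Sable Creek Township: $323,012.07 × 0.00671 = $2,167.4109897
Dunlea USD: $323,012.07 × 0.00877 = $2,832.8158539
Port Authority: $323,012.07 × 0.0022 = $710.626554
Kestrel County: $323,012.07 × 0.0056 = $1,808.867592
City of Sagehill: $323,012.07 × 0.0068 = $2,196.482076
Total = $2,167.4109897 + $2,832.8158539 + $710.626554 + $1,808.867592 + $2,196.482076 = $9,716.2030656

$9,716.20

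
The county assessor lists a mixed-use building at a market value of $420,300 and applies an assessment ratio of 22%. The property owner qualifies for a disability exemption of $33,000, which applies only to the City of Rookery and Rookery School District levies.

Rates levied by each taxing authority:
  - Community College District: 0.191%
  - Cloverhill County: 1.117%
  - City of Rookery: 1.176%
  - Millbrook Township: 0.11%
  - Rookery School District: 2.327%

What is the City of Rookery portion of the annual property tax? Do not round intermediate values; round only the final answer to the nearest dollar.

Assessed value = $420,300 × 0.22 = $92,466
City of Rookery taxable value = $92,466 − $33,000 = $59,466
City of Rookery levy = $59,466 × 0.01176 = $699.32016

$699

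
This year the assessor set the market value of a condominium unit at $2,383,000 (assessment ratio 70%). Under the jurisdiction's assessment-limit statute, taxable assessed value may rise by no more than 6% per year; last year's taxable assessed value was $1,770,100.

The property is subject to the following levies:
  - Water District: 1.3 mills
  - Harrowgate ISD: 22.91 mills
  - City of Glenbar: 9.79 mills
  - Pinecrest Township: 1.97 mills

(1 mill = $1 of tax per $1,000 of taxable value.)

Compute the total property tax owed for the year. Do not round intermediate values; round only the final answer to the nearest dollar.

Uncapped assessed value = $2,383,000 × 0.7 = $1,668,100
Cap limit = $1,770,100 × 1.06 = $1,876,306
Taxable assessed value = min($1,668,100, $1,876,306) = $1,668,100 (cap does not bind)
Water District: $1,668,100 × 0.0013 = $2,168.53
Harrowgate ISD: $1,668,100 × 0.02291 = $38,216.171
City of Glenbar: $1,668,100 × 0.00979 = $16,330.699
Pinecrest Township: $1,668,100 × 0.00197 = $3,286.157
Total = $60,001.557

$60,002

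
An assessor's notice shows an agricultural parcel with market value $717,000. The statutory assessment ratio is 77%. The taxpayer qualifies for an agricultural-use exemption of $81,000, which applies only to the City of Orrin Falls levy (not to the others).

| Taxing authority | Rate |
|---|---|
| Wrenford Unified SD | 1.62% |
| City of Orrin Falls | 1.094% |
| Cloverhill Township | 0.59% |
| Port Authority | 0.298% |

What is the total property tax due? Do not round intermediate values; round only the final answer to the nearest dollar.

Assessed value = $717,000 × 0.77 = $552,090
Wrenford Unified SD: $552,090 × 0.0162 = $8,943.858
City of Orrin Falls: ($552,090 − $81,000) × 0.01094 = $471,090 × 0.01094 = $5,153.7246
Cloverhill Township: $552,090 × 0.0059 = $3,257.331
Port Authority: $552,090 × 0.00298 = $1,645.2282
Total = $19,000.1418

$19,000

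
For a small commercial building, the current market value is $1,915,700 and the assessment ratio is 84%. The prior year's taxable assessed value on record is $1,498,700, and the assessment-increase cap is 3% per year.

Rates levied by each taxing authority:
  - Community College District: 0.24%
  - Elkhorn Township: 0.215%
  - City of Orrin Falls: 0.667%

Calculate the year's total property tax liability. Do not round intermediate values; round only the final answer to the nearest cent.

Uncapped assessed value = $1,915,700 × 0.84 = $1,609,188
Cap limit = $1,498,700 × 1.03 = $1,543,661
Taxable assessed value = min($1,609,188, $1,543,661) = $1,543,661 (cap binds)
Community College District: $1,543,661 × 0.0024 = $3,704.7864
Elkhorn Township: $1,543,661 × 0.00215 = $3,318.87115
City of Orrin Falls: $1,543,661 × 0.00667 = $10,296.21887
Total = $17,319.87642

$17,319.88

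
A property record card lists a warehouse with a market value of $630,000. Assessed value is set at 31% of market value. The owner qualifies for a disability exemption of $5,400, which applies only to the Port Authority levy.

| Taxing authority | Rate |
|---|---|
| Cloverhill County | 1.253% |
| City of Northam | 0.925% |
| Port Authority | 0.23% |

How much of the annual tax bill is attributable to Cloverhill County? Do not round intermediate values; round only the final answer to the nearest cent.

$2,447.11

Assessed value = $630,000 × 0.31 = $195,300
Cloverhill County taxable value = $195,300 (exemption does not apply)
Cloverhill County levy = $195,300 × 0.01253 = $2,447.109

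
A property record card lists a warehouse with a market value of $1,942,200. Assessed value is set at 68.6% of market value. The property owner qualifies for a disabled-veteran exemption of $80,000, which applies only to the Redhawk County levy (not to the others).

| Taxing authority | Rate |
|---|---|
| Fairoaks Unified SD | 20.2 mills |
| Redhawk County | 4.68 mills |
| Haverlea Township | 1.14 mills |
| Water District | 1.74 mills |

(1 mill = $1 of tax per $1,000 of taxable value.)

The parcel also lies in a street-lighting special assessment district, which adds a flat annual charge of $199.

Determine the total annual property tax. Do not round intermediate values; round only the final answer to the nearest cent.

Assessed value = $1,942,200 × 0.686 = $1,332,349.2
Fairoaks Unified SD: $1,332,349.2 × 0.0202 = $26,913.45384
Redhawk County: ($1,332,349.2 − $80,000) × 0.00468 = $1,252,349.2 × 0.00468 = $5,860.994256
Haverlea Township: $1,332,349.2 × 0.00114 = $1,518.878088
Water District: $1,332,349.2 × 0.00174 = $2,318.287608
Levies subtotal = $36,611.613792
Total = $36,611.613792 + $199 = $36,810.613792

$36,810.61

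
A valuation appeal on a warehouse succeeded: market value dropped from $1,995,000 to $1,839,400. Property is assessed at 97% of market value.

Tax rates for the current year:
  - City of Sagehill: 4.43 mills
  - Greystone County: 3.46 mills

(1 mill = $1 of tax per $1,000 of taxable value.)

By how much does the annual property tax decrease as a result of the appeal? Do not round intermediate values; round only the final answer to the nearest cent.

Old assessed value = $1,995,000 × 0.97 = $1,935,150
New assessed value = $1,839,400 × 0.97 = $1,784,218
Combined rate = 0.00443 + 0.00346 = 0.00789
Old tax = $1,935,150 × 0.00789 = $15,268.3335
New tax = $1,784,218 × 0.00789 = $14,077.48002
Reduction = $15,268.3335 − $14,077.48002 = $1,190.85348

$1,190.85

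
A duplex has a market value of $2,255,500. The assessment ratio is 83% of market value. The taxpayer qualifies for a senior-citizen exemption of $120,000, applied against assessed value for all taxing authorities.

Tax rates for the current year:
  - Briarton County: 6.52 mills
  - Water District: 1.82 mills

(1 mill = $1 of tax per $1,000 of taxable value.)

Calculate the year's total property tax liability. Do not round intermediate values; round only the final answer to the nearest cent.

Assessed value = $2,255,500 × 0.83 = $1,872,065
Taxable value = $1,872,065 − $120,000 = $1,752,065
Briarton County: $1,752,065 × 0.00652 = $11,423.4638
Water District: $1,752,065 × 0.00182 = $3,188.7583
Total = $11,423.4638 + $3,188.7583 = $14,612.2221

$14,612.22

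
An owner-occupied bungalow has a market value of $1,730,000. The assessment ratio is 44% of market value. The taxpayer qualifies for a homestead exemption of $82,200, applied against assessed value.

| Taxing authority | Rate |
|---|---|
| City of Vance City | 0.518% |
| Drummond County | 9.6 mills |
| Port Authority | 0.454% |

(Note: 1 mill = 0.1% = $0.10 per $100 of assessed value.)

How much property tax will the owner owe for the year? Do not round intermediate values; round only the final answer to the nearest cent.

$13,118.28

Assessed value = $1,730,000 × 0.44 = $761,200
Taxable value = $761,200 − $82,200 = $679,000
City of Vance City: $679,000 × 0.00518 = $3,517.22
Drummond County: $679,000 × 0.0096 = $6,518.4
Port Authority: $679,000 × 0.00454 = $3,082.66
Total = $13,118.28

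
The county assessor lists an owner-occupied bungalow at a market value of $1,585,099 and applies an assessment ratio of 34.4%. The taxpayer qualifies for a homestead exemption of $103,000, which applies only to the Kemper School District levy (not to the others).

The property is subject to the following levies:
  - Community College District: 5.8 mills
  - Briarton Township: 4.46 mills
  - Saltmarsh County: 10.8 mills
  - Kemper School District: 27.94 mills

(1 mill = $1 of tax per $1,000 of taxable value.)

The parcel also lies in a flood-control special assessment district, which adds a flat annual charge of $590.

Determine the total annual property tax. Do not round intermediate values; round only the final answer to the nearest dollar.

$24,431

Assessed value = $1,585,099 × 0.344 = $545,274.056
Community College District: $545,274.056 × 0.0058 = $3,162.5895248
Briarton Township: $545,274.056 × 0.00446 = $2,431.92228976
Saltmarsh County: $545,274.056 × 0.0108 = $5,888.9598048
Kemper School District: ($545,274.056 − $103,000) × 0.02794 = $442,274.056 × 0.02794 = $12,357.13712464
Levies subtotal = $23,840.608744
Total = $23,840.608744 + $590 = $24,430.608744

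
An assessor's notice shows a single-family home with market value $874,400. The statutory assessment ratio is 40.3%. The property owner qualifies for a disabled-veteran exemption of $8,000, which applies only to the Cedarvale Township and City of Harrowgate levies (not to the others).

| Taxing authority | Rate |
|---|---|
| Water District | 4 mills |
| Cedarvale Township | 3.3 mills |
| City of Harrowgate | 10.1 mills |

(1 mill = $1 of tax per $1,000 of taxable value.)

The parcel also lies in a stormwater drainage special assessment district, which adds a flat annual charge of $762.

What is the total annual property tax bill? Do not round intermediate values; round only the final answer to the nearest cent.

$6,786.27

Assessed value = $874,400 × 0.403 = $352,383.2
Water District: $352,383.2 × 0.004 = $1,409.5328
Cedarvale Township: ($352,383.2 − $8,000) × 0.0033 = $344,383.2 × 0.0033 = $1,136.46456
City of Harrowgate: ($352,383.2 − $8,000) × 0.0101 = $344,383.2 × 0.0101 = $3,478.27032
Levies subtotal = $6,024.26768
Total = $6,024.26768 + $762 = $6,786.26768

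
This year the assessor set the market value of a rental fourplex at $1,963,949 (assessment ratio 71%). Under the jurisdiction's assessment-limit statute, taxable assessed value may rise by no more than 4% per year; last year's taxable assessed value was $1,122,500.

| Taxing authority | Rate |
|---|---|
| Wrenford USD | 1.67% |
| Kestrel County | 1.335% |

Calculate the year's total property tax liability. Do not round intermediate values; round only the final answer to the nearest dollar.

$35,080

Uncapped assessed value = $1,963,949 × 0.71 = $1,394,403.79
Cap limit = $1,122,500 × 1.04 = $1,167,400
Taxable assessed value = min($1,394,403.79, $1,167,400) = $1,167,400 (cap binds)
Wrenford USD: $1,167,400 × 0.0167 = $19,495.58
Kestrel County: $1,167,400 × 0.01335 = $15,584.79
Total = $35,080.37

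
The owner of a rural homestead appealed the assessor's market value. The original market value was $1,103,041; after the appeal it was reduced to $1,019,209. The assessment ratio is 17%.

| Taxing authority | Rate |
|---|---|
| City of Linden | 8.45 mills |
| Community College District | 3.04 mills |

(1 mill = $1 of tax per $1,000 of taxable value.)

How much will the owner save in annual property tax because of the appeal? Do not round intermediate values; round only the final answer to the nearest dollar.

Old assessed value = $1,103,041 × 0.17 = $187,516.97
New assessed value = $1,019,209 × 0.17 = $173,265.53
Combined rate = 0.00845 + 0.00304 = 0.01149
Old tax = $187,516.97 × 0.01149 = $2,154.5699853
New tax = $173,265.53 × 0.01149 = $1,990.8209397
Reduction = $2,154.5699853 − $1,990.8209397 = $163.7490456

$164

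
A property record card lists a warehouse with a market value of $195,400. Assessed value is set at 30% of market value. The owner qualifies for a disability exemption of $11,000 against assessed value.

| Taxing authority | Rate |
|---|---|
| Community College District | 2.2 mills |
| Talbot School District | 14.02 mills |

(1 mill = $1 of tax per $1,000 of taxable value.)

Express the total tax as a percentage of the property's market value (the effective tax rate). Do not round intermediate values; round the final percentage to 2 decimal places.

Assessed value = $195,400 × 0.3 = $58,620
Taxable value = $58,620 − $11,000 = $47,620
Community College District: $47,620 × 0.0022 = $104.764
Talbot School District: $47,620 × 0.01402 = $667.6324
Total tax = $772.3964
Effective rate = $772.3964 ÷ $195,400 = 0.40% of market value

0.40%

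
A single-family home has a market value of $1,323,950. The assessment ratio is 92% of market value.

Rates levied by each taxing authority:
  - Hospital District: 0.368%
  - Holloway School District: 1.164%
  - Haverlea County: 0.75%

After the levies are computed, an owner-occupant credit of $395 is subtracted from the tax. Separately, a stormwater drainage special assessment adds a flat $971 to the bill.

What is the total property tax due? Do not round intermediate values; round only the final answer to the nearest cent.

Assessed value = $1,323,950 × 0.92 = $1,218,034
Hospital District: $1,218,034 × 0.00368 = $4,482.36512
Holloway School District: $1,218,034 × 0.01164 = $14,177.91576
Haverlea County: $1,218,034 × 0.0075 = $9,135.255
Levies subtotal = $27,795.53588
After credit = $27,795.53588 − $395 = $27,400.53588
Total = $27,400.53588 + $971 = $28,371.53588

$28,371.54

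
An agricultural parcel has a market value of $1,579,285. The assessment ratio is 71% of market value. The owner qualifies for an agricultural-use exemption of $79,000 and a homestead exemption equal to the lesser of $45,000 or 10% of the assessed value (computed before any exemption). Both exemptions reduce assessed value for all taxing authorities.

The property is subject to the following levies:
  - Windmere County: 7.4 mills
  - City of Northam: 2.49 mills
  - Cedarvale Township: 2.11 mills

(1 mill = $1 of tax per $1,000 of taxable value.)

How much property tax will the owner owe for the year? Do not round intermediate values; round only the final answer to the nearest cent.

$11,967.51

Assessed value = $1,579,285 × 0.71 = $1,121,292.35
Homestead exemption = min($45,000, 10% × $1,121,292.35) = min($45,000, $112,129.235) = $45,000 (dollar cap binds)
Taxable value = $1,121,292.35 − $79,000 − $45,000 = $997,292.35
Windmere County: $997,292.35 × 0.0074 = $7,379.96339
City of Northam: $997,292.35 × 0.00249 = $2,483.2579515
Cedarvale Township: $997,292.35 × 0.00211 = $2,104.2868585
Total = $11,967.5082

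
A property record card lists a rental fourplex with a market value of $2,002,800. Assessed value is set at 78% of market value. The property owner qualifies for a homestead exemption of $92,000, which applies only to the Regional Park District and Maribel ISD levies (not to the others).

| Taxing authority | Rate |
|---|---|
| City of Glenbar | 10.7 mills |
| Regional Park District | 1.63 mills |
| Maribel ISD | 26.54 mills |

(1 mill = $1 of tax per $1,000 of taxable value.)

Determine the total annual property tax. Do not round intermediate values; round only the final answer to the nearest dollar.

Assessed value = $2,002,800 × 0.78 = $1,562,184
City of Glenbar: $1,562,184 × 0.0107 = $16,715.3688
Regional Park District: ($1,562,184 − $92,000) × 0.00163 = $1,470,184 × 0.00163 = $2,396.39992
Maribel ISD: ($1,562,184 − $92,000) × 0.02654 = $1,470,184 × 0.02654 = $39,018.68336
Total = $58,130.45208

$58,130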